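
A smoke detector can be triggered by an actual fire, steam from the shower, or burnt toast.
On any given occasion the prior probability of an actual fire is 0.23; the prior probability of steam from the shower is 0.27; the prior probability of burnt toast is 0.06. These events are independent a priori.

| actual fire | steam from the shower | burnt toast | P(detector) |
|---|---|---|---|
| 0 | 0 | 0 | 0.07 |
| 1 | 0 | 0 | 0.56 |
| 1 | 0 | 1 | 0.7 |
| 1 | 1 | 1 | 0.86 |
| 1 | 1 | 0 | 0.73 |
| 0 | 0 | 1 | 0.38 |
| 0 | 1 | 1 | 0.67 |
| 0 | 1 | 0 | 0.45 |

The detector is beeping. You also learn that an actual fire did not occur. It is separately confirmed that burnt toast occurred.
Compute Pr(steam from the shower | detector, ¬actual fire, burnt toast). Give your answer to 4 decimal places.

Weight on steam from the shower=true, given the evidence: 0.67*0.27 = 0.180900
Normalizer over all consistent configurations: 0.38*0.73 + 0.67*0.27 = 0.458300
Posterior = 0.180900 / 0.458300 ≈ 0.3947

Pr(steam from the shower | detector, ¬actual fire, burnt toast) ≈ 0.3947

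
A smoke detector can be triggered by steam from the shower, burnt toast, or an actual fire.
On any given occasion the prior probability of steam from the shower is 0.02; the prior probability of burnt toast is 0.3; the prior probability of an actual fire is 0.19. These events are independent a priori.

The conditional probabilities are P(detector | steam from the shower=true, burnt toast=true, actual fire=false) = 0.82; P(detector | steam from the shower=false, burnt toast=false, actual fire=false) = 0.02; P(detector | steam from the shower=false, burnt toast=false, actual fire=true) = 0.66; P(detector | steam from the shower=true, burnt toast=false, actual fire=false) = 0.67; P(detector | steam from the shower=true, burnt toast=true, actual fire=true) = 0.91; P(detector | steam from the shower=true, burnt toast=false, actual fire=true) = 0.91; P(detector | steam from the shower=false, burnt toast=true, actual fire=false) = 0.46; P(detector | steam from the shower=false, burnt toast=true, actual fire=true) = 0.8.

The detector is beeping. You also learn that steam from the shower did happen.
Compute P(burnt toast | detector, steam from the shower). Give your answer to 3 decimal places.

P(burnt toast | detector, steam from the shower) ≈ 0.334

P(detector | steam from the shower) = 0.67·0.7·0.81 + 0.91·0.7·0.19 + 0.82·0.3·0.81 + 0.91·0.3·0.19 = 0.379890 + 0.121030 + 0.199260 + 0.051870 = 0.752050
Of this, 0.251130 comes from 0.199260 + 0.051870 (the burnt toast=true cases).
So P(burnt toast | detector, steam from the shower) = 0.251130/0.752050 ≈ 0.334.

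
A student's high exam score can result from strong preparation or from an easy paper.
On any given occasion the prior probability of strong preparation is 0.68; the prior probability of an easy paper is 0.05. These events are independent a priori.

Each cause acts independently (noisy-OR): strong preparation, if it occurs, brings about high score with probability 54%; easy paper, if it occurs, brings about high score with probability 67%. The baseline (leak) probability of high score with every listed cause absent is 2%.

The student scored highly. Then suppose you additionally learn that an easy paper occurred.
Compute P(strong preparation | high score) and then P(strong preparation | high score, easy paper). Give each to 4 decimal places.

Under noisy-OR, P(high score | causes) = 1 − (1−0.02)·∏(1−qᵢ) over the active causes.
Numerator (weight on configurations with strong preparation): 0.354783 + 0.028942 = 0.383725
Normalizer over all consistent configurations: 0.02·0.32·0.95 + 0.6766·0.32·0.05 + 0.5492·0.68·0.95 + 0.851236·0.68·0.05 = 0.400631
P(strong preparation | high score) = 0.383725/0.400631 ≈ 0.9578

Now also conditioning on easy paper=true:
P(high score | easy paper) = 0.6766×0.32 + 0.851236×0.68 = 0.216512 + 0.578840 = 0.795352
Restricting to configurations with strong preparation present: 0.851236×0.68 = 0.578840.
So P(strong preparation | high score, easy paper) = 0.578840/0.795352 ≈ 0.7278.
— easy paper explains away the evidence for strong preparation.

P(strong preparation | high score) ≈ 0.9578; P(strong preparation | high score, easy paper) ≈ 0.7278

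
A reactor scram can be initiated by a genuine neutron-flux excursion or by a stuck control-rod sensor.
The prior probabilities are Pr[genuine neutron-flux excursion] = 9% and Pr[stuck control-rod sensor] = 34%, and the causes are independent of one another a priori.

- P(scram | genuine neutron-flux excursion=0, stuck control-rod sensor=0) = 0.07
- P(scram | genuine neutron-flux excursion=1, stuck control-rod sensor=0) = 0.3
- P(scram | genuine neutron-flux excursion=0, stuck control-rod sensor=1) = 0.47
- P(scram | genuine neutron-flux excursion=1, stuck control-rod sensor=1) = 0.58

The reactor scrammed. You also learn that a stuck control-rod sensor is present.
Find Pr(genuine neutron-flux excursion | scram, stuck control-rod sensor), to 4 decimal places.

Pr(genuine neutron-flux excursion | scram, stuck control-rod sensor) ≈ 0.1088

Sum P(scram|·) weighted by the priors over both values of genuine neutron-flux excursion:
  P(scram | stuck control-rod sensor) = 0.47×0.91 + 0.58×0.09
        = 0.427700 + 0.052200 = 0.479900
The terms with genuine neutron-flux excursion present sum to 0.052200, so
  P(genuine neutron-flux excursion | scram, stuck control-rod sensor) = 0.052200 / 0.479900 ≈ 0.1088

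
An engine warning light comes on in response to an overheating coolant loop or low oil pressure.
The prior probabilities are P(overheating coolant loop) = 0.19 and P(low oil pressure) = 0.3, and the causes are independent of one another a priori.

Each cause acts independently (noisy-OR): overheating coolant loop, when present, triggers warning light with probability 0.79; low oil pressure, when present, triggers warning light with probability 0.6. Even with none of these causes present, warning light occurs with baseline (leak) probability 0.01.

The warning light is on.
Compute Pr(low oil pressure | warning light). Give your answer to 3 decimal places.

Under noisy-OR, P(warning light | causes) = 1 − (1−0.01)·∏(1−qᵢ) over the active causes.
Sum P(warning light|·) weighted by the priors over the 4 (overheating coolant loop, low oil pressure) configurations:
  P(warning light) = 0.01*0.81*0.7 + 0.604*0.81*0.3 + 0.7921*0.19*0.7 + 0.91684*0.19*0.3
        = 0.005670 + 0.146772 + 0.105349 + 0.052260 = 0.310051
The terms with low oil pressure present sum to 0.199032, so
  P(low oil pressure | warning light) = 0.199032 / 0.310051 ≈ 0.642

Pr(low oil pressure | warning light) ≈ 0.642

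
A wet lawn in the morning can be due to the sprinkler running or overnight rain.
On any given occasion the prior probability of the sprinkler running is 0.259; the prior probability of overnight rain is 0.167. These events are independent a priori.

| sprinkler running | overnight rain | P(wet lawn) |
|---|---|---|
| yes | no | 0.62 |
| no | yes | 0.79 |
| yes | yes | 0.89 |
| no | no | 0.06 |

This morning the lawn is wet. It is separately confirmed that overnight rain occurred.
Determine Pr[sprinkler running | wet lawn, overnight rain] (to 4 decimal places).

By total probability over both values of sprinkler running:
  P(wet lawn | overnight rain) = 0.79·0.741 + 0.89·0.259
        = 0.585390 + 0.230510 = 0.815900
Keeping only the sprinkler running-present terms gives 0.230510, so
  P(sprinkler running | wet lawn, overnight rain) = 0.230510 / 0.815900 ≈ 0.2825

Pr[sprinkler running | wet lawn, overnight rain] ≈ 0.2825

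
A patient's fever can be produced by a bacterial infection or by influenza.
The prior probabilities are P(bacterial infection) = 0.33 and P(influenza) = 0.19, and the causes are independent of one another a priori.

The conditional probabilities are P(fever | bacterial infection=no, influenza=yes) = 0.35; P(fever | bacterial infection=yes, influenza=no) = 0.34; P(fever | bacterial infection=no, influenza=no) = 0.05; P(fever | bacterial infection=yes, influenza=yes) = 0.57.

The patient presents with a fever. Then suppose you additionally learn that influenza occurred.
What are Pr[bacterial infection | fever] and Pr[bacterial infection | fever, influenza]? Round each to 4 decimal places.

P(fever) = 0.05*0.67*0.81 + 0.35*0.67*0.19 + 0.34*0.33*0.81 + 0.57*0.33*0.19 = 0.027135 + 0.044555 + 0.090882 + 0.035739 = 0.198311
Of this, 0.126621 comes from 0.090882 + 0.035739 (the bacterial infection=true cases).
P(bacterial infection | fever) = 0.126621 / 0.198311 ≈ 0.6385

With the extra evidence:
Numerator (weight on configurations with bacterial infection): 0.57*0.33 = 0.188100
Denominator P(fever | influenza): 0.35*0.67 + 0.57*0.33 = 0.422600
P(bacterial infection | fever, influenza) = 0.188100/0.422600 ≈ 0.4451

Pr[bacterial infection | fever] ≈ 0.6385; Pr[bacterial infection | fever, influenza] ≈ 0.4451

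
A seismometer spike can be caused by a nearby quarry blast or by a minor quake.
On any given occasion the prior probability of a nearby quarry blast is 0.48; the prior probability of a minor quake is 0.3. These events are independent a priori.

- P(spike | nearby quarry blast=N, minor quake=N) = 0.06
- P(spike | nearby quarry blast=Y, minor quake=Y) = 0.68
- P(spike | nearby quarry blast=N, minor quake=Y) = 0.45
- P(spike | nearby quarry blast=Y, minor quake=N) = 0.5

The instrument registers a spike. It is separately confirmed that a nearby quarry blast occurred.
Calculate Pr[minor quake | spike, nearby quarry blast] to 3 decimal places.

Weight on minor quake=true, given the evidence: 0.68×0.3 = 0.204000
Normalizer over all consistent configurations: 0.5×0.7 + 0.68×0.3 = 0.554000
Posterior = 0.204000 / 0.554000 ≈ 0.368

Pr[minor quake | spike, nearby quarry blast] ≈ 0.368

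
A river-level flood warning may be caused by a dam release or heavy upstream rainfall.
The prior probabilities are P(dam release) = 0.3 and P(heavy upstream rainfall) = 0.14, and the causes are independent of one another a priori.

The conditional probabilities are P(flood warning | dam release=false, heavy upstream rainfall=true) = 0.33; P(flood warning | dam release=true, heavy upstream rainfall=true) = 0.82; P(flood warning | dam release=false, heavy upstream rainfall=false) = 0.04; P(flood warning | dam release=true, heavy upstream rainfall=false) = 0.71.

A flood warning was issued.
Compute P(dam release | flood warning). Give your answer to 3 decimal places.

Numerator (weight on configurations with dam release): 0.183180 + 0.034440 = 0.217620
Normalizer over all consistent configurations: 0.04·0.7·0.86 + 0.33·0.7·0.14 + 0.71·0.3·0.86 + 0.82·0.3·0.14 = 0.274040
Posterior = 0.217620 / 0.274040 ≈ 0.794

P(dam release | flood warning) ≈ 0.794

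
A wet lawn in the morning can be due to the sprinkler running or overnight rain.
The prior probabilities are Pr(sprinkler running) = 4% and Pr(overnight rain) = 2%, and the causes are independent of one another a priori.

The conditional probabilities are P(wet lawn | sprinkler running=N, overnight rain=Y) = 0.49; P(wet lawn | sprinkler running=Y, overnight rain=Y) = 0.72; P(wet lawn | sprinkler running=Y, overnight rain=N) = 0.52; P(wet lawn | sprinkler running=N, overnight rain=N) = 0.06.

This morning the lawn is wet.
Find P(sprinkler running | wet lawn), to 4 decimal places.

P(sprinkler running | wet lawn) ≈ 0.2414

Numerator (weight on configurations with sprinkler running): 0.020384 + 0.000576 = 0.020960
Denominator P(wet lawn): 0.06×0.96×0.98 + 0.49×0.96×0.02 + 0.52×0.04×0.98 + 0.72×0.04×0.02 = 0.086816
P(sprinkler running | wet lawn) = 0.020960/0.086816 ≈ 0.2414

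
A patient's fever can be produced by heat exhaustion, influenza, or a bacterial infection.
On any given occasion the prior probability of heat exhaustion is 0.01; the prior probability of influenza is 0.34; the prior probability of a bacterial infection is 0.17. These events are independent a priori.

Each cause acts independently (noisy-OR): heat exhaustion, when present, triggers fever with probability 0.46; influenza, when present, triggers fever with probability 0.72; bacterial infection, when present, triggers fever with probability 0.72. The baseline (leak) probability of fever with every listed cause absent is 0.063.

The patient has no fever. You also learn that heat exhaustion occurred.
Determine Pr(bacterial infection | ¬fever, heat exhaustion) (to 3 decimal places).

Under noisy-OR, P(fever | causes) = 1 − (1−0.063)·∏(1−qᵢ) over the active causes.
Sum P(¬fever|·) weighted by the priors over the 4 (influenza, bacterial infection) configurations:
  P(¬fever | heat exhaustion) = 0.50598·0.66·0.83 + 0.141674·0.66·0.17 + 0.141674·0.34·0.83 + 0.039669·0.34·0.17
        = 0.277176 + 0.015896 + 0.039980 + 0.002293 = 0.335345
The terms with bacterial infection present sum to 0.018189, so
  P(bacterial infection | ¬fever, heat exhaustion) = 0.018189 / 0.335345 ≈ 0.054

Pr(bacterial infection | ¬fever, heat exhaustion) ≈ 0.054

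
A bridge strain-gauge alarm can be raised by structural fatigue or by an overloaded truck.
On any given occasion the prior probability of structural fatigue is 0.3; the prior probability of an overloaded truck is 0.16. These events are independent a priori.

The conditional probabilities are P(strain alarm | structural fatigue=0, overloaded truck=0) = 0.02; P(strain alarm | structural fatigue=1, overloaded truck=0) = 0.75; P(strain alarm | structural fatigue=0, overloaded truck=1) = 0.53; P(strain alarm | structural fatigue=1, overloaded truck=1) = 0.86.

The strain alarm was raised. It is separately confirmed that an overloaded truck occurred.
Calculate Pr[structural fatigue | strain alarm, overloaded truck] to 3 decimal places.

Pr[structural fatigue | strain alarm, overloaded truck] ≈ 0.410

For the numerator, keep only structural fatigue=true terms: 0.86×0.3 = 0.258000
Normalizer over all consistent configurations: 0.53×0.7 + 0.86×0.3 = 0.629000
P(structural fatigue | strain alarm, overloaded truck) = 0.258000/0.629000 ≈ 0.410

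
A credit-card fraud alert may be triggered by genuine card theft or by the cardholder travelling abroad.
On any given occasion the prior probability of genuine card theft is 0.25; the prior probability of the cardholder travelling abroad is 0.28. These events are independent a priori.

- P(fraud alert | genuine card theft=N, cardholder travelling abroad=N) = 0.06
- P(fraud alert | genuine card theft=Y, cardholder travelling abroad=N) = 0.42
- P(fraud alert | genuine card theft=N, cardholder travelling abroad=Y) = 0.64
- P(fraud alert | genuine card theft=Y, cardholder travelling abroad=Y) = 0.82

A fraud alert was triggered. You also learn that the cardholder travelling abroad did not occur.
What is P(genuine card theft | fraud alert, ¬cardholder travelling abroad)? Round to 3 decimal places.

For the numerator, keep only genuine card theft=true terms: 0.42·0.25 = 0.105000
Denominator P(fraud alert | ¬cardholder travelling abroad): 0.06·0.75 + 0.42·0.25 = 0.150000
P(genuine card theft | fraud alert, ¬cardholder travelling abroad) = 0.105000/0.150000 ≈ 0.700

P(genuine card theft | fraud alert, ¬cardholder travelling abroad) ≈ 0.700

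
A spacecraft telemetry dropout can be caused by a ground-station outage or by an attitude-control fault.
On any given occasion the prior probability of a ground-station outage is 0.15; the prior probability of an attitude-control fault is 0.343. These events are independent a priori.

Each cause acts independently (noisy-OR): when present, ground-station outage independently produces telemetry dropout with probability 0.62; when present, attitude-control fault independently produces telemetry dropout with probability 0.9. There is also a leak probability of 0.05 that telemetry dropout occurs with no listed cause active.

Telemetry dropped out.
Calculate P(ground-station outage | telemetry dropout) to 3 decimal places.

Under noisy-OR, P(telemetry dropout | causes) = 1 − (1−0.05)·∏(1−qᵢ) over the active causes.
P(telemetry dropout) = 0.05*0.85*0.657 + 0.905*0.85*0.343 + 0.639*0.15*0.657 + 0.9639*0.15*0.343 = 0.027923 + 0.263853 + 0.062973 + 0.049593 = 0.404342
The ground-station outage-present share is 0.062973 + 0.049593 = 0.112566.
Hence the posterior is 0.112566/0.404342 ≈ 0.278.

P(ground-station outage | telemetry dropout) ≈ 0.278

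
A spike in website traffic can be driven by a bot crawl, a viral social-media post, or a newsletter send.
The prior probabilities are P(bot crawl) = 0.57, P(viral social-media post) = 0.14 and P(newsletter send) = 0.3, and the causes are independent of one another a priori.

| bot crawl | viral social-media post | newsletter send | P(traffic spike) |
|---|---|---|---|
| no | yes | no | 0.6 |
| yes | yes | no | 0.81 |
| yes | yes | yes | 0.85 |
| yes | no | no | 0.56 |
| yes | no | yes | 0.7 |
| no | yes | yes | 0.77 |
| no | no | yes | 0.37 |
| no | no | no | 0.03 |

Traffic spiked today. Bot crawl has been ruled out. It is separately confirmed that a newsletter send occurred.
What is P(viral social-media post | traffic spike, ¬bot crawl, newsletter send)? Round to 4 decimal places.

P(viral social-media post | traffic spike, ¬bot crawl, newsletter send) ≈ 0.2531

P(traffic spike | ¬bot crawl, newsletter send) = 0.37·0.86 + 0.77·0.14 = 0.318200 + 0.107800 = 0.426000
The viral social-media post-present share is 0.77·0.14 = 0.107800.
So P(viral social-media post | traffic spike, ¬bot crawl, newsletter send) = 0.107800/0.426000 ≈ 0.2531.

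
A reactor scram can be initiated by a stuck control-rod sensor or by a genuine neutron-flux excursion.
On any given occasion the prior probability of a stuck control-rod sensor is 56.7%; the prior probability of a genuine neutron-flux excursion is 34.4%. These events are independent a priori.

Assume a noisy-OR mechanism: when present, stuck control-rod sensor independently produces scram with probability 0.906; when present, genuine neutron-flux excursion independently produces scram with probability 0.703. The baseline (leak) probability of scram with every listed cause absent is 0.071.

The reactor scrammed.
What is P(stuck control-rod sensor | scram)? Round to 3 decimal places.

P(stuck control-rod sensor | scram) ≈ 0.805

Under noisy-OR, P(scram | causes) = 1 − (1−0.071)·∏(1−qᵢ) over the active causes.
P(scram) = 0.071*0.433*0.656 + 0.724087*0.433*0.344 + 0.912674*0.567*0.656 + 0.974064*0.567*0.344 = 0.020167 + 0.107854 + 0.339471 + 0.189989 = 0.657481
The stuck control-rod sensor-present share is 0.339471 + 0.189989 = 0.529460.
Hence the posterior is 0.529460/0.657481 ≈ 0.805.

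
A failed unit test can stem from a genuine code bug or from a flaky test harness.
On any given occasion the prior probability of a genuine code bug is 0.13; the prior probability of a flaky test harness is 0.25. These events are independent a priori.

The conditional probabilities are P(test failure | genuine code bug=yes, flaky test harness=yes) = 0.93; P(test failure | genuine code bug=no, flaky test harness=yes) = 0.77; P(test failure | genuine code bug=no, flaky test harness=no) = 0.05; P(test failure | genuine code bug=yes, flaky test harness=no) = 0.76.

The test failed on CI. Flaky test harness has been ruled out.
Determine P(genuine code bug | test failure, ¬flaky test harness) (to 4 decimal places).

For the numerator, keep only genuine code bug=true terms: 0.76*0.13 = 0.098800
The normalizing constant is 0.05*0.87 + 0.76*0.13 = 0.142300
P(genuine code bug | test failure, ¬flaky test harness) = 0.098800/0.142300 ≈ 0.6943

P(genuine code bug | test failure, ¬flaky test harness) ≈ 0.6943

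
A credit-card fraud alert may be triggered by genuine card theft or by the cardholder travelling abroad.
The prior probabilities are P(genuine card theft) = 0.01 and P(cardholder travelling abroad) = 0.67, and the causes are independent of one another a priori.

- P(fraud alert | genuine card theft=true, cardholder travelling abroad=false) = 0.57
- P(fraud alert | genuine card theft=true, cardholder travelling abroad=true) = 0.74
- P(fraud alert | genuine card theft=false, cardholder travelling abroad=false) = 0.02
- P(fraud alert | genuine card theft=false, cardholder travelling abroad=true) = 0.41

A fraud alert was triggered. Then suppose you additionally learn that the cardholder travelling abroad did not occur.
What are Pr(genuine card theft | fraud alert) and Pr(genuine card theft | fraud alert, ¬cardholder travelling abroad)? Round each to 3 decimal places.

P(fraud alert) = 0.02*0.99*0.33 + 0.41*0.99*0.67 + 0.57*0.01*0.33 + 0.74*0.01*0.67 = 0.006534 + 0.271953 + 0.001881 + 0.004958 = 0.285326
The genuine card theft-present share is 0.001881 + 0.004958 = 0.006839.
Hence the posterior is 0.006839/0.285326 ≈ 0.024.

With the extra evidence:
Enumerate both values of genuine card theft and weight by the priors:
  P(fraud alert | ¬cardholder travelling abroad) = 0.02×0.99 + 0.57×0.01
        = 0.019800 + 0.005700 = 0.025500
The terms with genuine card theft present sum to 0.005700, so
  P(genuine card theft | fraud alert, ¬cardholder travelling abroad) = 0.005700 / 0.025500 ≈ 0.224

Pr(genuine card theft | fraud alert) ≈ 0.024; Pr(genuine card theft | fraud alert, ¬cardholder travelling abroad) ≈ 0.224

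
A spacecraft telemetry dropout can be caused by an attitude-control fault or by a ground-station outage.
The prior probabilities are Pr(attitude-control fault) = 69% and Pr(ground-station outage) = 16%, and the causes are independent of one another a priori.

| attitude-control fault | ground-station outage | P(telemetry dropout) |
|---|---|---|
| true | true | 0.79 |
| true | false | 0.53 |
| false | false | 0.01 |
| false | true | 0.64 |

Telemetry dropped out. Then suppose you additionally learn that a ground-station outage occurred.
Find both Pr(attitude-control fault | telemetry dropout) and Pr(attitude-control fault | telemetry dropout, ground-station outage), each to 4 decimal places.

Pr(attitude-control fault | telemetry dropout) ≈ 0.9199; Pr(attitude-control fault | telemetry dropout, ground-station outage) ≈ 0.7332

P(telemetry dropout) = 0.01×0.31×0.84 + 0.64×0.31×0.16 + 0.53×0.69×0.84 + 0.79×0.69×0.16 = 0.002604 + 0.031744 + 0.307188 + 0.087216 = 0.428752
The attitude-control fault-present share is 0.307188 + 0.087216 = 0.394404.
P(attitude-control fault | telemetry dropout) = 0.394404 / 0.428752 ≈ 0.9199

Now condition on the additional information:
For the numerator, keep only attitude-control fault=true terms: 0.79·0.69 = 0.545100
The normalizing constant is 0.64·0.31 + 0.79·0.69 = 0.743500
Posterior = 0.545100 / 0.743500 ≈ 0.7332
The drop from 0.9199 to 0.7332 is the explaining-away (discounting) effect.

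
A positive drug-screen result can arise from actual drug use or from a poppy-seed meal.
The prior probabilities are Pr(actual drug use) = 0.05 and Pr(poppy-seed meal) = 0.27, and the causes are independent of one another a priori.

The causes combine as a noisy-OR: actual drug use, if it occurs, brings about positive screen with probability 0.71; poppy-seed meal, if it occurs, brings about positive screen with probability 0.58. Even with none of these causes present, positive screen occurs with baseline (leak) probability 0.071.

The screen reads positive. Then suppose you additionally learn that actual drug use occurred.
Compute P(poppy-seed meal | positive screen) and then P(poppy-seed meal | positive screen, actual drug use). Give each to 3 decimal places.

P(poppy-seed meal | positive screen) ≈ 0.689; P(poppy-seed meal | positive screen, actual drug use) ≈ 0.310

Under noisy-OR, P(positive screen | causes) = 1 − (1−0.071)·∏(1−qᵢ) over the active causes.
P(positive screen) = 0.071·0.95·0.73 + 0.60982·0.95·0.27 + 0.73059·0.05·0.73 + 0.886848·0.05·0.27 = 0.049238 + 0.156419 + 0.026667 + 0.011972 = 0.244296
Of this, 0.168391 comes from 0.156419 + 0.011972 (the poppy-seed meal=true cases).
So P(poppy-seed meal | positive screen) = 0.168391/0.244296 ≈ 0.689.

With the extra evidence:
Numerator (weight on configurations with poppy-seed meal): 0.886848×0.27 = 0.239449
Denominator P(positive screen | actual drug use): 0.73059×0.73 + 0.886848×0.27 = 0.772780
P(poppy-seed meal | positive screen, actual drug use) = 0.239449/0.772780 ≈ 0.310
This is intercausal reasoning (explaining away): once actual drug use accounts for the positive screen, poppy-seed meal becomes less likely.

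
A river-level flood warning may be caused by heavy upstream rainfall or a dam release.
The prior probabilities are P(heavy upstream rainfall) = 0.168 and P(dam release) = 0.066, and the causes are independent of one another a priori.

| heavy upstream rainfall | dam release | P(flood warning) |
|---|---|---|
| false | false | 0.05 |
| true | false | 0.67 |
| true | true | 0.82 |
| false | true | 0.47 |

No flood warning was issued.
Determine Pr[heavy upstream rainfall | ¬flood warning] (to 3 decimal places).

Pr[heavy upstream rainfall | ¬flood warning] ≈ 0.065

For the numerator, keep only heavy upstream rainfall=true terms: 0.051781 + 0.001996 = 0.053777
Denominator P(¬flood warning): 0.95*0.832*0.934 + 0.53*0.832*0.066 + 0.33*0.168*0.934 + 0.18*0.168*0.066 = 0.821114
Posterior = 0.053777 / 0.821114 ≈ 0.065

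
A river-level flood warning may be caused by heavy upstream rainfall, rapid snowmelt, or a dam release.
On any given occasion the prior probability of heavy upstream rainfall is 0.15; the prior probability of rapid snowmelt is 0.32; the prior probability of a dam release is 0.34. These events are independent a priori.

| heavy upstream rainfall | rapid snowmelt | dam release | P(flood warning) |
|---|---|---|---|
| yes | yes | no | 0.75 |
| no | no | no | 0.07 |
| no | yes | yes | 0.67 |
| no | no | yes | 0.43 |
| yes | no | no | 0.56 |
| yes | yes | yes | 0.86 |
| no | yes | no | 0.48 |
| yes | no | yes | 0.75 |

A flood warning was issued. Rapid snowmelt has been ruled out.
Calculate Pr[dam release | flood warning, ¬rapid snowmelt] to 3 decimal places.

Pr[dam release | flood warning, ¬rapid snowmelt] ≈ 0.632

P(flood warning | ¬rapid snowmelt) = 0.07·0.85·0.66 + 0.43·0.85·0.34 + 0.56·0.15·0.66 + 0.75·0.15·0.34 = 0.039270 + 0.124270 + 0.055440 + 0.038250 = 0.257230
Restricting to configurations with dam release present: 0.124270 + 0.038250 = 0.162520.
So P(dam release | flood warning, ¬rapid snowmelt) = 0.162520/0.257230 ≈ 0.632.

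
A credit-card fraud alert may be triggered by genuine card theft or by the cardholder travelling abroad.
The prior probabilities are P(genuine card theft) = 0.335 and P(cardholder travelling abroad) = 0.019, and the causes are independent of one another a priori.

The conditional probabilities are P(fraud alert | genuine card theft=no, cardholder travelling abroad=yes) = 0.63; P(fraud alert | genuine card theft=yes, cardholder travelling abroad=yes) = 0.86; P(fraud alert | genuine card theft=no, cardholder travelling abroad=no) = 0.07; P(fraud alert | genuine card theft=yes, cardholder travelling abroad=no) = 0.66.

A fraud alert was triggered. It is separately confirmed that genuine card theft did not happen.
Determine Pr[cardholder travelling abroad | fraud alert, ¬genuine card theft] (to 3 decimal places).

Pr[cardholder travelling abroad | fraud alert, ¬genuine card theft] ≈ 0.148

Sum P(fraud alert|·) weighted by the priors over both values of cardholder travelling abroad:
  P(fraud alert | ¬genuine card theft) = 0.07×0.981 + 0.63×0.019
        = 0.068670 + 0.011970 = 0.080640
Keeping only the cardholder travelling abroad-present terms gives 0.011970, so
  P(cardholder travelling abroad | fraud alert, ¬genuine card theft) = 0.011970 / 0.080640 ≈ 0.148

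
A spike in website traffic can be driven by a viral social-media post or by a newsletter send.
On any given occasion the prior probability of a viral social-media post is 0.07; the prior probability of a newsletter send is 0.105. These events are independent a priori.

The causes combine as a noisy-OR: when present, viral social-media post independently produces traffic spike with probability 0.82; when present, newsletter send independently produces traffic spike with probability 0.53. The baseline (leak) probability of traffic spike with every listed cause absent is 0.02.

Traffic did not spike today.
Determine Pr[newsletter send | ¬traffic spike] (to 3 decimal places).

Pr[newsletter send | ¬traffic spike] ≈ 0.052

Under noisy-OR, P(traffic spike | causes) = 1 − (1−0.02)·∏(1−qᵢ) over the active causes.
For the numerator, keep only newsletter send=true terms: 0.044978 + 0.000609 = 0.045587
The normalizing constant is 0.98·0.93·0.895 + 0.4606·0.93·0.105 + 0.1764·0.07·0.895 + 0.082908·0.07·0.105 = 0.872341
Posterior = 0.045587 / 0.872341 ≈ 0.052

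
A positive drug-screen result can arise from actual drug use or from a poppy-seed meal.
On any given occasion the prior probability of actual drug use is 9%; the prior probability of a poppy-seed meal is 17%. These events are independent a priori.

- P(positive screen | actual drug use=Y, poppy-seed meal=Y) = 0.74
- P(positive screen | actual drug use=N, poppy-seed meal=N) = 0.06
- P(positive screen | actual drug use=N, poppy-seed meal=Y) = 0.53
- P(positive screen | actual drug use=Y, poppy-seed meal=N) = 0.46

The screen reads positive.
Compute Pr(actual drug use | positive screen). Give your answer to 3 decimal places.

Pr(actual drug use | positive screen) ≈ 0.264

P(positive screen) = 0.06*0.91*0.83 + 0.53*0.91*0.17 + 0.46*0.09*0.83 + 0.74*0.09*0.17 = 0.045318 + 0.081991 + 0.034362 + 0.011322 = 0.172993
Of this, 0.045684 comes from 0.034362 + 0.011322 (the actual drug use=true cases).
Hence the posterior is 0.045684/0.172993 ≈ 0.264.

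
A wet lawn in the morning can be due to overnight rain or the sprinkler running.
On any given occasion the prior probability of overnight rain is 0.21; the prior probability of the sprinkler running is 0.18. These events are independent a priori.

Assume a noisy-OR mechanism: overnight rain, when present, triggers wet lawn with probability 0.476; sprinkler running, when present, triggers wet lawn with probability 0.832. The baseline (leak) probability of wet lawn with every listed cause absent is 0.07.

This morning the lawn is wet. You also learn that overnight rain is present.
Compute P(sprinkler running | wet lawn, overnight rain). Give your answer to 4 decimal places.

P(sprinkler running | wet lawn, overnight rain) ≈ 0.2822

Under noisy-OR, P(wet lawn | causes) = 1 − (1−0.07)·∏(1−qᵢ) over the active causes.
By total probability over both values of sprinkler running:
  P(wet lawn | overnight rain) = 0.51268·0.82 + 0.91813·0.18
        = 0.420398 + 0.165263 = 0.585661
The terms with sprinkler running present sum to 0.165263, so
  P(sprinkler running | wet lawn, overnight rain) = 0.165263 / 0.585661 ≈ 0.2822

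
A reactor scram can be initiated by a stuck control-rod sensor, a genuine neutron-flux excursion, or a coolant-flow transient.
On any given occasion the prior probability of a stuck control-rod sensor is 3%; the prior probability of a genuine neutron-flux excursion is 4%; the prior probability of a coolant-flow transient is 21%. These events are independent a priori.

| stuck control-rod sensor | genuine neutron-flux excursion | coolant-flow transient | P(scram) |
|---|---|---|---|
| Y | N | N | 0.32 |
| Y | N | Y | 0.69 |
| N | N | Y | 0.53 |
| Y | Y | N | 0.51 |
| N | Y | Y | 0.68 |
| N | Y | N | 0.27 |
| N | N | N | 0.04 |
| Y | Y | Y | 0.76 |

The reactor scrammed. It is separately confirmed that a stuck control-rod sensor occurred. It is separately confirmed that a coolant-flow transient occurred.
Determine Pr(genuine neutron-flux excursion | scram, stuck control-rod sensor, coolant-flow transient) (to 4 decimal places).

P(scram | stuck control-rod sensor, coolant-flow transient) = 0.69·0.96 + 0.76·0.04 = 0.662400 + 0.030400 = 0.692800
Restricting to configurations with genuine neutron-flux excursion present: 0.76·0.04 = 0.030400.
P(genuine neutron-flux excursion | scram, stuck control-rod sensor, coolant-flow transient) = 0.030400 / 0.692800 ≈ 0.0439

Pr(genuine neutron-flux excursion | scram, stuck control-rod sensor, coolant-flow transient) ≈ 0.0439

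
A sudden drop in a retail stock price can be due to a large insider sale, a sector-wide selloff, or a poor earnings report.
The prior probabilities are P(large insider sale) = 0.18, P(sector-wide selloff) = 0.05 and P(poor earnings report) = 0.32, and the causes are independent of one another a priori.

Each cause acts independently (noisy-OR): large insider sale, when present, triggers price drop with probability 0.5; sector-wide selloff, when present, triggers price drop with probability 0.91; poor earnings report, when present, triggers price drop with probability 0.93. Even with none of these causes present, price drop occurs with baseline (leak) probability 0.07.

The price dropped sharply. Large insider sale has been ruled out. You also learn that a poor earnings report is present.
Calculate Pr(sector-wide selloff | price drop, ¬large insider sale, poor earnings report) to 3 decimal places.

Under noisy-OR, P(price drop | causes) = 1 − (1−0.07)·∏(1−qᵢ) over the active causes.
Numerator (weight on configurations with sector-wide selloff): 0.994141×0.05 = 0.049707
Normalizer over all consistent configurations: 0.9349×0.95 + 0.994141×0.05 = 0.937862
P(sector-wide selloff | price drop, ¬large insider sale, poor earnings report) = 0.049707/0.937862 ≈ 0.053

Pr(sector-wide selloff | price drop, ¬large insider sale, poor earnings report) ≈ 0.053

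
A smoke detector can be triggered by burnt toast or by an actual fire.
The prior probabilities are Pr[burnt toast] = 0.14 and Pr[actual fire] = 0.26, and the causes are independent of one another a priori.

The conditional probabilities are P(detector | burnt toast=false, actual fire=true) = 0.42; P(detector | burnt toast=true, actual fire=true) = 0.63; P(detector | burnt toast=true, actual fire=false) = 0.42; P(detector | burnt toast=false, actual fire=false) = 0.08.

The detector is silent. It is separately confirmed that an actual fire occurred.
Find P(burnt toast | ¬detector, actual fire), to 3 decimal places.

P(¬detector | actual fire) = 0.58×0.86 + 0.37×0.14 = 0.498800 + 0.051800 = 0.550600
The burnt toast-present share is 0.37×0.14 = 0.051800.
Hence the posterior is 0.051800/0.550600 ≈ 0.094.

P(burnt toast | ¬detector, actual fire) ≈ 0.094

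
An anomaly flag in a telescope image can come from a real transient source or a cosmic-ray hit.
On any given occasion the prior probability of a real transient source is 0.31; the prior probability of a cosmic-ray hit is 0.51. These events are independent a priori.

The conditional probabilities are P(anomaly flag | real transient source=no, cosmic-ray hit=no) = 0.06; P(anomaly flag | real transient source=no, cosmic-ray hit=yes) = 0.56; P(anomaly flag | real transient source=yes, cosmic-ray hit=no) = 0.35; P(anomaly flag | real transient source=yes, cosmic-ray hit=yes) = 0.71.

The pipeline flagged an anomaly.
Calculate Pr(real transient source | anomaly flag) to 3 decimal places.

Pr(real transient source | anomaly flag) ≈ 0.432

Numerator (weight on configurations with real transient source): 0.053165 + 0.112251 = 0.165416
Denominator P(anomaly flag): 0.06×0.69×0.49 + 0.56×0.69×0.51 + 0.35×0.31×0.49 + 0.71×0.31×0.51 = 0.382766
Posterior = 0.165416 / 0.382766 ≈ 0.432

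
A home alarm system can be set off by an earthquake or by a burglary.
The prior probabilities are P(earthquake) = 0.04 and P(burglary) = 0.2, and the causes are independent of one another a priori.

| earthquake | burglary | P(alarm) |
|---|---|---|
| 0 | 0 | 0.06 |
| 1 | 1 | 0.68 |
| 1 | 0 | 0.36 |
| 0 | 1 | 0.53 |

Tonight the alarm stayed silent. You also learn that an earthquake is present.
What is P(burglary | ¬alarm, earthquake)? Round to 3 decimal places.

P(burglary | ¬alarm, earthquake) ≈ 0.111

P(¬alarm | earthquake) = 0.64*0.8 + 0.32*0.2 = 0.512000 + 0.064000 = 0.576000
Restricting to configurations with burglary present: 0.32*0.2 = 0.064000.
P(burglary | ¬alarm, earthquake) = 0.064000 / 0.576000 ≈ 0.111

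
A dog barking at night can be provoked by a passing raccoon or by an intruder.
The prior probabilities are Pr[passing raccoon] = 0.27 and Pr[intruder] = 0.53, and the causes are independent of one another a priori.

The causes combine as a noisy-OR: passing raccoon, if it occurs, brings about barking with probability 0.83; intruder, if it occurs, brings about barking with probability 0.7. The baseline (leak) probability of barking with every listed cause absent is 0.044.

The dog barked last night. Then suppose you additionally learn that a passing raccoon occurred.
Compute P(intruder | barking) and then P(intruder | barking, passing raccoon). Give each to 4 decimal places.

Under noisy-OR, P(barking | causes) = 1 − (1−0.044)·∏(1−qᵢ) over the active causes.
P(barking) = 0.044·0.73·0.47 + 0.7132·0.73·0.53 + 0.83748·0.27·0.47 + 0.951244·0.27·0.53 = 0.015096 + 0.275937 + 0.106276 + 0.136123 = 0.533432
Of this, 0.412060 comes from 0.275937 + 0.136123 (the intruder=true cases).
P(intruder | barking) = 0.412060 / 0.533432 ≈ 0.7725

Now condition on the additional information:
Numerator (weight on configurations with intruder): 0.951244×0.53 = 0.504159
Normalizer over all consistent configurations: 0.83748×0.47 + 0.951244×0.53 = 0.897775
P(intruder | barking, passing raccoon) = 0.504159/0.897775 ≈ 0.5616
This is intercausal reasoning (explaining away): once passing raccoon accounts for the barking, intruder becomes less likely.

P(intruder | barking) ≈ 0.7725; P(intruder | barking, passing raccoon) ≈ 0.5616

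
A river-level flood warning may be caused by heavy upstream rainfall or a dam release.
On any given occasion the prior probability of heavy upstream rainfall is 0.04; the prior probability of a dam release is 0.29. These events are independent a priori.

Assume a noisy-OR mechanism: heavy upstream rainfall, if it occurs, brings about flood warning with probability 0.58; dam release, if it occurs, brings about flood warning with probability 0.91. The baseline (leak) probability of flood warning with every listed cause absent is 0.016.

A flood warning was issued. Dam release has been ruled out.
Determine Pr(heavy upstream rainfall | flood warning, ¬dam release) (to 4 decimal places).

Pr(heavy upstream rainfall | flood warning, ¬dam release) ≈ 0.6044

Under noisy-OR, P(flood warning | causes) = 1 − (1−0.016)·∏(1−qᵢ) over the active causes.
Sum P(flood warning|·) weighted by the priors over both values of heavy upstream rainfall:
  P(flood warning | ¬dam release) = 0.016*0.96 + 0.58672*0.04
        = 0.015360 + 0.023469 = 0.038829
The terms with heavy upstream rainfall present sum to 0.023469, so
  P(heavy upstream rainfall | flood warning, ¬dam release) = 0.023469 / 0.038829 ≈ 0.6044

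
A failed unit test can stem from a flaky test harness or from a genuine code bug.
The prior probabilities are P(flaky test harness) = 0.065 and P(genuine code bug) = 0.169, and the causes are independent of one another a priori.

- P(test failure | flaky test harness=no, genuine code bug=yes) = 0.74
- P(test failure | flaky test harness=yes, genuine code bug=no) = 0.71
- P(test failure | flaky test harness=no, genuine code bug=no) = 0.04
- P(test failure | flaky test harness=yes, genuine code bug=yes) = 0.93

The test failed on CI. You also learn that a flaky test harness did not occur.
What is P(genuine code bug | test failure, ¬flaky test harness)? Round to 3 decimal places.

P(genuine code bug | test failure, ¬flaky test harness) ≈ 0.790

P(test failure | ¬flaky test harness) = 0.04×0.831 + 0.74×0.169 = 0.033240 + 0.125060 = 0.158300
The genuine code bug-present share is 0.74×0.169 = 0.125060.
So P(genuine code bug | test failure, ¬flaky test harness) = 0.125060/0.158300 ≈ 0.790.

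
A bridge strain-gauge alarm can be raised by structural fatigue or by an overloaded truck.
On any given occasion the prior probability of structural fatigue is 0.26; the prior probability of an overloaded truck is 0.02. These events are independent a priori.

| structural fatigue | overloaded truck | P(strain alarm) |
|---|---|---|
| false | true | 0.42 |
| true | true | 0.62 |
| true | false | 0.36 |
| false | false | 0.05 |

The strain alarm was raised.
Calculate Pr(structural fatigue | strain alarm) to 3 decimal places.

Pr(structural fatigue | strain alarm) ≈ 0.691

For the numerator, keep only structural fatigue=true terms: 0.091728 + 0.003224 = 0.094952
The normalizing constant is 0.05×0.74×0.98 + 0.42×0.74×0.02 + 0.36×0.26×0.98 + 0.62×0.26×0.02 = 0.137428
P(structural fatigue | strain alarm) = 0.094952/0.137428 ≈ 0.691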